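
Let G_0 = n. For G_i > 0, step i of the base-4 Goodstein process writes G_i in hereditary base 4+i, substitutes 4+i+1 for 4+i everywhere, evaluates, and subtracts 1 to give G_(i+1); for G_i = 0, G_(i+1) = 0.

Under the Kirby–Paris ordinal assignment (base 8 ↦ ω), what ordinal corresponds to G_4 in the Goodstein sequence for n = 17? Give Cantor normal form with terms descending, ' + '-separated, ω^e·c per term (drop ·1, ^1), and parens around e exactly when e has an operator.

ω·5 + 3

G_0=17  [base 4] 4^2 + 1  →[4↦5]→  5^2 + 1 = 26  −1 ⇒ G_1=25
G_1=25  [base 5] 5^2  →[5↦6]→  6^2 = 36  −1 ⇒ G_2=35
G_2=35  [base 6] 5·6 + 5  →[6↦7]→  5·7 + 5 = 40  −1 ⇒ G_3=39
G_3=39  [base 7] 5·7 + 4  →[7↦8]→  5·8 + 4 = 44  −1 ⇒ G_4=43
G_4=43  [base 8] 5·8 + 3  →[8↦9]→  5·9 + 3 = 48  −1 ⇒ G_5=47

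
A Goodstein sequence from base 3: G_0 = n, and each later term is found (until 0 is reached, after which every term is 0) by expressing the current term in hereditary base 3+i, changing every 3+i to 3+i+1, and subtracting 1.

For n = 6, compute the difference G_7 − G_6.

-1

(0) 6|_3 = 2·3 ↦ 2·4|_4 = 8 ⇒ 7
(1) 7|_4 = 4 + 3 ↦ 5 + 3|_5 = 8 ⇒ 7
(2) 7|_5 = 5 + 2 ↦ 6 + 2|_6 = 8 ⇒ 7
(3) 7|_6 = 6 + 1 ↦ 7 + 1|_7 = 8 ⇒ 7
(4) 7|_7 = 7 ↦ 8|_8 = 8 ⇒ 7
(5) 7|_8 = 7 ↦ 7|_9 = 7 ⇒ 6
(6) 6|_9 = 6 ↦ 6|_10 = 6 ⇒ 5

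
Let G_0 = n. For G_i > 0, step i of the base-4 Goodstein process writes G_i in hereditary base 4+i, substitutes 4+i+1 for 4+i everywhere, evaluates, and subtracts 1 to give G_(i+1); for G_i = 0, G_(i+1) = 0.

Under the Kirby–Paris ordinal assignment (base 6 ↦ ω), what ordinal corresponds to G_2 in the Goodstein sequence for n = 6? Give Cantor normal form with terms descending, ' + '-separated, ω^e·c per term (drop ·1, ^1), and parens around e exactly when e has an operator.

ω

G_0 = 6. HB_4(6) = 4 + 2. Bump = 7. G_1 = 6.
G_1 = 6. HB_5(6) = 5 + 1. Bump = 7. G_2 = 6.
G_2 = 6. HB_6(6) = 6. Bump = 7. G_3 = 6.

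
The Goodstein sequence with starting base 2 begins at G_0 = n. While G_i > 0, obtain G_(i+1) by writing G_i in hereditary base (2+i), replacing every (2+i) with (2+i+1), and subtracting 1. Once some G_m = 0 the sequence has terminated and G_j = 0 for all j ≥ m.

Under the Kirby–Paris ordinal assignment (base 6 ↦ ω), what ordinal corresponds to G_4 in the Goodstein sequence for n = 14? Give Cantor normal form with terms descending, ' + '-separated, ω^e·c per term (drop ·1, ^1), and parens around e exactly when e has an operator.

[0] 14 ≡ 2^(2 + 1) + 2^2 + 2 (base 2). Lift 3: 111. −1: 110.
[1] 110 ≡ 3^(3 + 1) + 3^3 + 2 (base 3). Lift 4: 1282. −1: 1281.
[2] 1281 ≡ 4^(4 + 1) + 4^4 + 1 (base 4). Lift 5: 18751. −1: 18750.
[3] 18750 ≡ 5^(5 + 1) + 5^5 (base 5). Lift 6: 326592. −1: 326591.
[4] 326591 ≡ 6^(6 + 1) + 5·6^5 + 5·6^4 + 5·6^3 + 5·6^2 + 5·6 + 5 (base 6). Lift 7: 5862841. −1: 5862840.

ω^(ω + 1) + ω^5·5 + ω^4·5 + ω^3·5 + ω^2·5 + ω·5 + 5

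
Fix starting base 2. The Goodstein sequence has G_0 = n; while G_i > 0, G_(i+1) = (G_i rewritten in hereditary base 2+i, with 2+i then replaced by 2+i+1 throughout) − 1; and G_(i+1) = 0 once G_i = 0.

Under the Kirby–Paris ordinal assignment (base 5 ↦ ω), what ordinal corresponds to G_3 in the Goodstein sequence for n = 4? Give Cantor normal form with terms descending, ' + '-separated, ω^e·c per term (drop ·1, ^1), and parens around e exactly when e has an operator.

ω^2·2 + ω·2

G_0=4  [base 2] 2^2  →[2↦3]→  3^3 = 27  −1 ⇒ G_1=26
G_1=26  [base 3] 2·3^2 + 2·3 + 2  →[3↦4]→  2·4^2 + 2·4 + 2 = 42  −1 ⇒ G_2=41
G_2=41  [base 4] 2·4^2 + 2·4 + 1  →[4↦5]→  2·5^2 + 2·5 + 1 = 61  −1 ⇒ G_3=60
G_3=60  [base 5] 2·5^2 + 2·5  →[5↦6]→  2·6^2 + 2·6 = 84  −1 ⇒ G_4=83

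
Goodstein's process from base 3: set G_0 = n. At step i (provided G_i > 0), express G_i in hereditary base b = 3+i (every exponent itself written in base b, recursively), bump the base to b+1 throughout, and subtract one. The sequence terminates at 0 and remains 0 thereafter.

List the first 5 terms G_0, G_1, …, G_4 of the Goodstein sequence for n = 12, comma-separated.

12, 19, 27, 37, 49

G_0 = 12. HB_3(12) = 3^2 + 3. Bump = 20. G_1 = 19.
G_1 = 19. HB_4(19) = 4^2 + 3. Bump = 28. G_2 = 27.
G_2 = 27. HB_5(27) = 5^2 + 2. Bump = 38. G_3 = 37.
G_3 = 37. HB_6(37) = 6^2 + 1. Bump = 50. G_4 = 49.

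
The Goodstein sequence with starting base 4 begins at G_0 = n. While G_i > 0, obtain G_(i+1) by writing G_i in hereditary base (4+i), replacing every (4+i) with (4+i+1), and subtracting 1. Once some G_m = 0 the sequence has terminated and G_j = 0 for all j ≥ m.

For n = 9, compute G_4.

11

9 —HB4→ 2·4 + 1 —bump→ 2·5 + 1 = 11 —(−1)→ 10
10 —HB5→ 2·5 —bump→ 2·6 = 12 —(−1)→ 11
11 —HB6→ 6 + 5 —bump→ 7 + 5 = 12 —(−1)→ 11
11 —HB7→ 7 + 4 —bump→ 8 + 4 = 12 —(−1)→ 11
11 —HB8→ 8 + 3 —bump→ 9 + 3 = 12 —(−1)→ 11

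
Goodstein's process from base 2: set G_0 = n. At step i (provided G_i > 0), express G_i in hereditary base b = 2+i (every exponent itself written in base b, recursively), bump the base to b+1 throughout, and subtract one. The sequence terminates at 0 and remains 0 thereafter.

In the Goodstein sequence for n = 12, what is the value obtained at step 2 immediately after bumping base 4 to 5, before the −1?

(0) 12|_2 = 2^(2 + 1) + 2^2 ↦ 3^(3 + 1) + 3^3|_3 = 108 ⇒ 107
(1) 107|_3 = 3^(3 + 1) + 2·3^2 + 2·3 + 2 ↦ 4^(4 + 1) + 2·4^2 + 2·4 + 2|_4 = 1066 ⇒ 1065
(2) 1065|_4 = 4^(4 + 1) + 2·4^2 + 2·4 + 1 ↦ 5^(5 + 1) + 2·5^2 + 2·5 + 1|_5 = 15686 ⇒ 15685

15686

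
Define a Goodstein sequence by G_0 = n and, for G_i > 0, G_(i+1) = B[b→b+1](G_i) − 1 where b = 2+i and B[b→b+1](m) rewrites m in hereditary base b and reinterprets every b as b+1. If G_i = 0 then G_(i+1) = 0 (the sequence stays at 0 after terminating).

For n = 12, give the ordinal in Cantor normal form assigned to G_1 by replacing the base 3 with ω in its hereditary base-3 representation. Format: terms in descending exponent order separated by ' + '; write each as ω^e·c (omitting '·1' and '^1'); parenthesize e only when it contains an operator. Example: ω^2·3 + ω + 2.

G_0=12  [base 2] 2^(2 + 1) + 2^2  →[2↦3]→  3^(3 + 1) + 3^3 = 108  −1 ⇒ G_1=107
G_1=107  [base 3] 3^(3 + 1) + 2·3^2 + 2·3 + 2  →[3↦4]→  4^(4 + 1) + 2·4^2 + 2·4 + 2 = 1066  −1 ⇒ G_2=1065

ω^(ω + 1) + ω^2·2 + ω·2 + 2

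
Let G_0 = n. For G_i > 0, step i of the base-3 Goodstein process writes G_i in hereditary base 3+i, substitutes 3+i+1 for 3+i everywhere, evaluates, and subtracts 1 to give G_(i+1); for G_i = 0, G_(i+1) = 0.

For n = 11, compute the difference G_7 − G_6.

step 0: 11 = 3^2 + 2; sub 4 for 3: 4^2 + 2; = 18; G_1 = 18−1 = 17
step 1: 17 = 4^2 + 1; sub 5 for 4: 5^2 + 1; = 26; G_2 = 26−1 = 25
step 2: 25 = 5^2; sub 6 for 5: 6^2; = 36; G_3 = 36−1 = 35
step 3: 35 = 5·6 + 5; sub 7 for 6: 5·7 + 5; = 40; G_4 = 40−1 = 39
step 4: 39 = 5·7 + 4; sub 8 for 7: 5·8 + 4; = 44; G_5 = 44−1 = 43
step 5: 43 = 5·8 + 3; sub 9 for 8: 5·9 + 3; = 48; G_6 = 48−1 = 47
step 6: 47 = 5·9 + 2; sub 10 for 9: 5·10 + 2; = 52; G_7 = 52−1 = 51

4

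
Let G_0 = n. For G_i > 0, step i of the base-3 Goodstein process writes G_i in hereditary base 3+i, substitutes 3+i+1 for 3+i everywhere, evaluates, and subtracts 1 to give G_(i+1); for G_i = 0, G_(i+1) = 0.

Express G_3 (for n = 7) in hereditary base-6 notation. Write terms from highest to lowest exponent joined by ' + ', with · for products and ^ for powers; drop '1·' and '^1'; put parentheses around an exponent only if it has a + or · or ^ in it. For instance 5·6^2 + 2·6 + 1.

step 0: 7 = 2·3 + 1; sub 4 for 3: 2·4 + 1; = 9; G_1 = 9−1 = 8
step 1: 8 = 2·4; sub 5 for 4: 2·5; = 10; G_2 = 10−1 = 9
step 2: 9 = 5 + 4; sub 6 for 5: 6 + 4; = 10; G_3 = 10−1 = 9
step 3: 9 = 6 + 3; sub 7 for 6: 7 + 3; = 10; G_4 = 10−1 = 9

6 + 3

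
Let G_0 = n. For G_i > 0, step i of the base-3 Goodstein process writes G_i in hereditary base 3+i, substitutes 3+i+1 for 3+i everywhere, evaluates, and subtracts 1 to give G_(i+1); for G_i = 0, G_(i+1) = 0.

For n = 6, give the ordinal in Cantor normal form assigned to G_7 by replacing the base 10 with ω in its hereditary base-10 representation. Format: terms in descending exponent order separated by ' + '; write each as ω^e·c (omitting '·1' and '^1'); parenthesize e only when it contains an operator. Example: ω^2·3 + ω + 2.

5

6 —HB3→ 2·3 —bump→ 2·4 = 8 —(−1)→ 7
7 —HB4→ 4 + 3 —bump→ 5 + 3 = 8 —(−1)→ 7
7 —HB5→ 5 + 2 —bump→ 6 + 2 = 8 —(−1)→ 7
7 —HB6→ 6 + 1 —bump→ 7 + 1 = 8 —(−1)→ 7
7 —HB7→ 7 —bump→ 8 = 8 —(−1)→ 7
7 —HB8→ 7 —bump→ 7 = 7 —(−1)→ 6
6 —HB9→ 6 —bump→ 6 = 6 —(−1)→ 5
5 —HB10→ 5 —bump→ 5 = 5 —(−1)→ 4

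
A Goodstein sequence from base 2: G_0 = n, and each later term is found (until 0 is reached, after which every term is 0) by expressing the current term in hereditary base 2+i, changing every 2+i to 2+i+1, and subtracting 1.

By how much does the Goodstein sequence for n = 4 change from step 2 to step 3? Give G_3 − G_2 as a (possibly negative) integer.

base 2: 4 = 2^2; at 3: 3^3 = 27; next = 26
base 3: 26 = 2·3^2 + 2·3 + 2; at 4: 2·4^2 + 2·4 + 2 = 42; next = 41
base 4: 41 = 2·4^2 + 2·4 + 1; at 5: 2·5^2 + 2·5 + 1 = 61; next = 60

19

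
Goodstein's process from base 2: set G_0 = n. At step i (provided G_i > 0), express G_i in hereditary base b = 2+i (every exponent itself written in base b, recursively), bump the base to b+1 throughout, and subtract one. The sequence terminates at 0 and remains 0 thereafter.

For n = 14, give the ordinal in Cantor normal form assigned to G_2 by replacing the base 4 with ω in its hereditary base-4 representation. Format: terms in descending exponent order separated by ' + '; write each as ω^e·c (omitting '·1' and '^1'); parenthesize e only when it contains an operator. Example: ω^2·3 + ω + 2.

ω^(ω + 1) + ω^ω + 1

14 —HB2→ 2^(2 + 1) + 2^2 + 2 —bump→ 3^(3 + 1) + 3^3 + 3 = 111 —(−1)→ 110
110 —HB3→ 3^(3 + 1) + 3^3 + 2 —bump→ 4^(4 + 1) + 4^4 + 2 = 1282 —(−1)→ 1281
1281 —HB4→ 4^(4 + 1) + 4^4 + 1 —bump→ 5^(5 + 1) + 5^5 + 1 = 18751 —(−1)→ 18750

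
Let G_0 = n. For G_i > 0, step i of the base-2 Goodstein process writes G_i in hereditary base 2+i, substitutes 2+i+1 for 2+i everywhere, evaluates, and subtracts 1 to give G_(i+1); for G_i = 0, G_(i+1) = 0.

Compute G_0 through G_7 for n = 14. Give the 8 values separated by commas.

14, 110, 1281, 18750, 326591, 5862840, 134404971, 3487116548

base 2: 14 = 2^(2 + 1) + 2^2 + 2; at 3: 3^(3 + 1) + 3^3 + 3 = 111; next = 110
base 3: 110 = 3^(3 + 1) + 3^3 + 2; at 4: 4^(4 + 1) + 4^4 + 2 = 1282; next = 1281
base 4: 1281 = 4^(4 + 1) + 4^4 + 1; at 5: 5^(5 + 1) + 5^5 + 1 = 18751; next = 18750
base 5: 18750 = 5^(5 + 1) + 5^5; at 6: 6^(6 + 1) + 6^6 = 326592; next = 326591
base 6: 326591 = 6^(6 + 1) + 5·6^5 + 5·6^4 + 5·6^3 + 5·6^2 + 5·6 + 5; at 7: 7^(7 + 1) + 5·7^5 + 5·7^4 + 5·7^3 + 5·7^2 + 5·7 + 5 = 5862841; next = 5862840
base 7: 5862840 = 7^(7 + 1) + 5·7^5 + 5·7^4 + 5·7^3 + 5·7^2 + 5·7 + 4; at 8: 8^(8 + 1) + 5·8^5 + 5·8^4 + 5·8^3 + 5·8^2 + 5·8 + 4 = 134404972; next = 134404971
base 8: 134404971 = 8^(8 + 1) + 5·8^5 + 5·8^4 + 5·8^3 + 5·8^2 + 5·8 + 3; at 9: 9^(9 + 1) + 5·9^5 + 5·9^4 + 5·9^3 + 5·9^2 + 5·9 + 3 = 3487116549; next = 3487116548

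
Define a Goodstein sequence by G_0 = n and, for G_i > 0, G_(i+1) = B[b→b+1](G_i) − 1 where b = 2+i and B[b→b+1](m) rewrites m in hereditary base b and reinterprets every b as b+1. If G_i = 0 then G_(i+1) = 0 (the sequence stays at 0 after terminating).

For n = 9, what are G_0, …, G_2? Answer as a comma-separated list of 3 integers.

base 2: 9 = 2^(2 + 1) + 1; at 3: 3^(3 + 1) + 1 = 82; next = 81
base 3: 81 = 3^(3 + 1); at 4: 4^(4 + 1) = 1024; next = 1023

9, 81, 1023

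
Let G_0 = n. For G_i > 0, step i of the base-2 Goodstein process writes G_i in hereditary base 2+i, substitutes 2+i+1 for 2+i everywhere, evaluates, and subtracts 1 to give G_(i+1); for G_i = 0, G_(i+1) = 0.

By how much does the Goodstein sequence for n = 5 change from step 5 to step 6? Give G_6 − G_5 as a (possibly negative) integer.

554

[0] 5 ≡ 2^2 + 1 (base 2). Lift 3: 28. −1: 27.
[1] 27 ≡ 3^3 (base 3). Lift 4: 256. −1: 255.
[2] 255 ≡ 3·4^3 + 3·4^2 + 3·4 + 3 (base 4). Lift 5: 468. −1: 467.
[3] 467 ≡ 3·5^3 + 3·5^2 + 3·5 + 2 (base 5). Lift 6: 776. −1: 775.
[4] 775 ≡ 3·6^3 + 3·6^2 + 3·6 + 1 (base 6). Lift 7: 1198. −1: 1197.
[5] 1197 ≡ 3·7^3 + 3·7^2 + 3·7 (base 7). Lift 8: 1752. −1: 1751.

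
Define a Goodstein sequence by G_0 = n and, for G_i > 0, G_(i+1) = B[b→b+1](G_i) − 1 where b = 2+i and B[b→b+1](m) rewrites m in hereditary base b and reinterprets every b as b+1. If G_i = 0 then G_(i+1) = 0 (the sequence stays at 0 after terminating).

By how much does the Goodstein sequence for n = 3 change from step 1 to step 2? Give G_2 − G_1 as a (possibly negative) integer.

[0] 3 ≡ 2 + 1 (base 2). Lift 3: 4. −1: 3.
[1] 3 ≡ 3 (base 3). Lift 4: 4. −1: 3.

0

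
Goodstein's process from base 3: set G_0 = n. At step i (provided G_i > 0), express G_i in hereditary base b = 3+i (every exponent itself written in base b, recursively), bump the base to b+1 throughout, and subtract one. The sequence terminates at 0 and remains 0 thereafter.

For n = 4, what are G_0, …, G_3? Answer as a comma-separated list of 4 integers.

4 —HB3→ 3 + 1 —bump→ 4 + 1 = 5 —(−1)→ 4
4 —HB4→ 4 —bump→ 5 = 5 —(−1)→ 4
4 —HB5→ 4 —bump→ 4 = 4 —(−1)→ 3

4, 4, 4, 3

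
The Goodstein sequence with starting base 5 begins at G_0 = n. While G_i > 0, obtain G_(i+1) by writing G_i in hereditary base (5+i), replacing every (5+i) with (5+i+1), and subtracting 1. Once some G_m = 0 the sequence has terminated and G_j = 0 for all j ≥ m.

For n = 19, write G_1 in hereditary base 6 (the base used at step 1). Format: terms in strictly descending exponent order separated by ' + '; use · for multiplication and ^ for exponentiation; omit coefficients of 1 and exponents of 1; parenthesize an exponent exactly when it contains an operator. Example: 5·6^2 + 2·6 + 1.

3·6 + 3

G_0=19  [base 5] 3·5 + 4  →[5↦6]→  3·6 + 4 = 22  −1 ⇒ G_1=21
G_1=21  [base 6] 3·6 + 3  →[6↦7]→  3·7 + 3 = 24  −1 ⇒ G_2=23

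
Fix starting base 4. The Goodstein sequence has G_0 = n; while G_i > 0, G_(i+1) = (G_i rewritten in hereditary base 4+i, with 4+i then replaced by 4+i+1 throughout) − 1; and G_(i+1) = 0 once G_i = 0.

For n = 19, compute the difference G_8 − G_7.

6

base 4: 19 = 4^2 + 3; at 5: 5^2 + 3 = 28; next = 27
base 5: 27 = 5^2 + 2; at 6: 6^2 + 2 = 38; next = 37
base 6: 37 = 6^2 + 1; at 7: 7^2 + 1 = 50; next = 49
base 7: 49 = 7^2; at 8: 8^2 = 64; next = 63
base 8: 63 = 7·8 + 7; at 9: 7·9 + 7 = 70; next = 69
base 9: 69 = 7·9 + 6; at 10: 7·10 + 6 = 76; next = 75
base 10: 75 = 7·10 + 5; at 11: 7·11 + 5 = 82; next = 81
base 11: 81 = 7·11 + 4; at 12: 7·12 + 4 = 88; next = 87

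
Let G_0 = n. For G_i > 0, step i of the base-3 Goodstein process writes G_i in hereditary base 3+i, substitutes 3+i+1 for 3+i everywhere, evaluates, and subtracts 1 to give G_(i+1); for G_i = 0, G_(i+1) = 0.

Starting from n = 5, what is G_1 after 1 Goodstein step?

step 0: 5 = 3 + 2; sub 4 for 3: 4 + 2; = 6; G_1 = 6−1 = 5
step 1: 5 = 4 + 1; sub 5 for 4: 5 + 1; = 6; G_2 = 6−1 = 5

5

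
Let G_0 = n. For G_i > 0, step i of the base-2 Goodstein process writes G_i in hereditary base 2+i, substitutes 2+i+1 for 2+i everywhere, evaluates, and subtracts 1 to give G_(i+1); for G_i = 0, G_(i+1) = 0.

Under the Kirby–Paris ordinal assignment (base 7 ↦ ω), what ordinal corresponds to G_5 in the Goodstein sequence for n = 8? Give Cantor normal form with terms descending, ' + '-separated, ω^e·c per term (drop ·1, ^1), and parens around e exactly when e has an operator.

[0] 8 ≡ 2^(2 + 1) (base 2). Lift 3: 81. −1: 80.
[1] 80 ≡ 2·3^3 + 2·3^2 + 2·3 + 2 (base 3). Lift 4: 554. −1: 553.
[2] 553 ≡ 2·4^4 + 2·4^2 + 2·4 + 1 (base 4). Lift 5: 6311. −1: 6310.
[3] 6310 ≡ 2·5^5 + 2·5^2 + 2·5 (base 5). Lift 6: 93396. −1: 93395.
[4] 93395 ≡ 2·6^6 + 2·6^2 + 6 + 5 (base 6). Lift 7: 1647196. −1: 1647195.
[5] 1647195 ≡ 2·7^7 + 2·7^2 + 7 + 4 (base 7). Lift 8: 33554572. −1: 33554571.

ω^ω·2 + ω^2·2 + ω + 4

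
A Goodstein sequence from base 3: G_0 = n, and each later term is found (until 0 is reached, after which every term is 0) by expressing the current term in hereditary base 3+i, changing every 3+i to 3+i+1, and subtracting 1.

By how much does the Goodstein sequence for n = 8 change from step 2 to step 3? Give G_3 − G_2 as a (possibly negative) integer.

[0] 8 ≡ 2·3 + 2 (base 3). Lift 4: 10. −1: 9.
[1] 9 ≡ 2·4 + 1 (base 4). Lift 5: 11. −1: 10.
[2] 10 ≡ 2·5 (base 5). Lift 6: 12. −1: 11.

1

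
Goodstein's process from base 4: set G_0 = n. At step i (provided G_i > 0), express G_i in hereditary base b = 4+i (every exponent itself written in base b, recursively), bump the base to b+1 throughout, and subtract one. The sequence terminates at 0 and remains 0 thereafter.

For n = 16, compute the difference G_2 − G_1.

3

base 4: 16 = 4^2; at 5: 5^2 = 25; next = 24
base 5: 24 = 4·5 + 4; at 6: 4·6 + 4 = 28; next = 27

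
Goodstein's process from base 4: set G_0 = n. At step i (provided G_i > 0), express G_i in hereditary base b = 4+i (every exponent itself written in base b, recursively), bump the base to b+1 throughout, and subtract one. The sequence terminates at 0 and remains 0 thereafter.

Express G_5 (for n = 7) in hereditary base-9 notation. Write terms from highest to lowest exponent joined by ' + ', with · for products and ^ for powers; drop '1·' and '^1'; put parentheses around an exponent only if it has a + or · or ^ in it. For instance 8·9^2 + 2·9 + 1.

G_0=7  [base 4] 4 + 3  →[4↦5]→  5 + 3 = 8  −1 ⇒ G_1=7
G_1=7  [base 5] 5 + 2  →[5↦6]→  6 + 2 = 8  −1 ⇒ G_2=7
G_2=7  [base 6] 6 + 1  →[6↦7]→  7 + 1 = 8  −1 ⇒ G_3=7
G_3=7  [base 7] 7  →[7↦8]→  8 = 8  −1 ⇒ G_4=7
G_4=7  [base 8] 7  →[8↦9]→  7 = 7  −1 ⇒ G_5=6
G_5=6  [base 9] 6  →[9↦10]→  6 = 6  −1 ⇒ G_6=5

6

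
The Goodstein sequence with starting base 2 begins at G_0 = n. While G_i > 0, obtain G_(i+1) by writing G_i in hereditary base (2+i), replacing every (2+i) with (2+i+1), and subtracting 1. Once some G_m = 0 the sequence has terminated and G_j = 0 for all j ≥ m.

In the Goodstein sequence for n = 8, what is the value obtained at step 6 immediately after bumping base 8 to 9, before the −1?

base 2: 8 = 2^(2 + 1); at 3: 3^(3 + 1) = 81; next = 80
base 3: 80 = 2·3^3 + 2·3^2 + 2·3 + 2; at 4: 2·4^4 + 2·4^2 + 2·4 + 2 = 554; next = 553
base 4: 553 = 2·4^4 + 2·4^2 + 2·4 + 1; at 5: 2·5^5 + 2·5^2 + 2·5 + 1 = 6311; next = 6310
base 5: 6310 = 2·5^5 + 2·5^2 + 2·5; at 6: 2·6^6 + 2·6^2 + 2·6 = 93396; next = 93395
base 6: 93395 = 2·6^6 + 2·6^2 + 6 + 5; at 7: 2·7^7 + 2·7^2 + 7 + 5 = 1647196; next = 1647195
base 7: 1647195 = 2·7^7 + 2·7^2 + 7 + 4; at 8: 2·8^8 + 2·8^2 + 8 + 4 = 33554572; next = 33554571
base 8: 33554571 = 2·8^8 + 2·8^2 + 8 + 3; at 9: 2·9^9 + 2·9^2 + 9 + 3 = 774841152; next = 774841151

774841152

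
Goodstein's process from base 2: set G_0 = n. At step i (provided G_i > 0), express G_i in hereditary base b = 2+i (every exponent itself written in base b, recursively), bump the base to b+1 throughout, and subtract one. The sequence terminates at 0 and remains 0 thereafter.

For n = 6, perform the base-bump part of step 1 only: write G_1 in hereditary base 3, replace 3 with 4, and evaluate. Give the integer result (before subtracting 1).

258

step 0: 6 = 2^2 + 2; sub 3 for 2: 3^3 + 3; = 30; G_1 = 30−1 = 29
step 1: 29 = 3^3 + 2; sub 4 for 3: 4^4 + 2; = 258; G_2 = 258−1 = 257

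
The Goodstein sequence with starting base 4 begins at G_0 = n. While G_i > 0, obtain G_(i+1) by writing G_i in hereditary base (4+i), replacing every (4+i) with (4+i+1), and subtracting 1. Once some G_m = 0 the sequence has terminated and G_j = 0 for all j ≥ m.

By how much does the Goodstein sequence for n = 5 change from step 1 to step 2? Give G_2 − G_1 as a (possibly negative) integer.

0

G_0=5  [base 4] 4 + 1  →[4↦5]→  5 + 1 = 6  −1 ⇒ G_1=5
G_1=5  [base 5] 5  →[5↦6]→  6 = 6  −1 ⇒ G_2=5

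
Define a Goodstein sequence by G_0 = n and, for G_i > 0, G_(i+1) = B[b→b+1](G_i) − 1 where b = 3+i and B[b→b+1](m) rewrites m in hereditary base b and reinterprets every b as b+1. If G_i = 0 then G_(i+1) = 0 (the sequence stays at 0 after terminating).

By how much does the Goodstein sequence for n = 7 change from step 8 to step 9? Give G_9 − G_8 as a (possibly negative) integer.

[0] 7 ≡ 2·3 + 1 (base 3). Lift 4: 9. −1: 8.
[1] 8 ≡ 2·4 (base 4). Lift 5: 10. −1: 9.
[2] 9 ≡ 5 + 4 (base 5). Lift 6: 10. −1: 9.
[3] 9 ≡ 6 + 3 (base 6). Lift 7: 10. −1: 9.
[4] 9 ≡ 7 + 2 (base 7). Lift 8: 10. −1: 9.
[5] 9 ≡ 8 + 1 (base 8). Lift 9: 10. −1: 9.
[6] 9 ≡ 9 (base 9). Lift 10: 10. −1: 9.
[7] 9 ≡ 9 (base 10). Lift 11: 9. −1: 8.
[8] 8 ≡ 8 (base 11). Lift 12: 8. −1: 7.

-1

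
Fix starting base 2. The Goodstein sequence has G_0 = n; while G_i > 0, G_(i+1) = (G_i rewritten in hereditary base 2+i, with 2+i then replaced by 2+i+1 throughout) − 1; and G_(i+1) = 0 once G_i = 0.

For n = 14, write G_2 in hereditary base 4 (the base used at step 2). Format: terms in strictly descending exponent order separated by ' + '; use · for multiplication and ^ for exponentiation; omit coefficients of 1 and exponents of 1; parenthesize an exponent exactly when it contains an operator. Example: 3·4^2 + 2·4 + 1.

4^(4 + 1) + 4^4 + 1

G_0=14  [base 2] 2^(2 + 1) + 2^2 + 2  →[2↦3]→  3^(3 + 1) + 3^3 + 3 = 111  −1 ⇒ G_1=110
G_1=110  [base 3] 3^(3 + 1) + 3^3 + 2  →[3↦4]→  4^(4 + 1) + 4^4 + 2 = 1282  −1 ⇒ G_2=1281
G_2=1281  [base 4] 4^(4 + 1) + 4^4 + 1  →[4↦5]→  5^(5 + 1) + 5^5 + 1 = 18751  −1 ⇒ G_3=18750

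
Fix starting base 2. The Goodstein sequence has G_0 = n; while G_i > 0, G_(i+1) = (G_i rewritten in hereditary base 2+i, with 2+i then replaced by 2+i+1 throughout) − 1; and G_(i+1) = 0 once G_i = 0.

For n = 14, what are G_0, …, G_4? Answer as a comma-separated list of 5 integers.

14, 110, 1281, 18750, 326591

G_0 = 14. HB_2(14) = 2^(2 + 1) + 2^2 + 2. Bump = 111. G_1 = 110.
G_1 = 110. HB_3(110) = 3^(3 + 1) + 3^3 + 2. Bump = 1282. G_2 = 1281.
G_2 = 1281. HB_4(1281) = 4^(4 + 1) + 4^4 + 1. Bump = 18751. G_3 = 18750.
G_3 = 18750. HB_5(18750) = 5^(5 + 1) + 5^5. Bump = 326592. G_4 = 326591.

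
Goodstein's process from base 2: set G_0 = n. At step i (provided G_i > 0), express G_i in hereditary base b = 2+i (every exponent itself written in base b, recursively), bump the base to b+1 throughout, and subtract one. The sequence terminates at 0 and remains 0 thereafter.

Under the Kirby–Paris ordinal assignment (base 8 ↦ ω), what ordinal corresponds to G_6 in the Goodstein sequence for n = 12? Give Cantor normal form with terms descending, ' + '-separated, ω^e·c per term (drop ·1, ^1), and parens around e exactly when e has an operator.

[0] 12 ≡ 2^(2 + 1) + 2^2 (base 2). Lift 3: 108. −1: 107.
[1] 107 ≡ 3^(3 + 1) + 2·3^2 + 2·3 + 2 (base 3). Lift 4: 1066. −1: 1065.
[2] 1065 ≡ 4^(4 + 1) + 2·4^2 + 2·4 + 1 (base 4). Lift 5: 15686. −1: 15685.
[3] 15685 ≡ 5^(5 + 1) + 2·5^2 + 2·5 (base 5). Lift 6: 280020. −1: 280019.
[4] 280019 ≡ 6^(6 + 1) + 2·6^2 + 6 + 5 (base 6). Lift 7: 5764911. −1: 5764910.
[5] 5764910 ≡ 7^(7 + 1) + 2·7^2 + 7 + 4 (base 7). Lift 8: 134217868. −1: 134217867.

ω^(ω + 1) + ω^2·2 + ω + 3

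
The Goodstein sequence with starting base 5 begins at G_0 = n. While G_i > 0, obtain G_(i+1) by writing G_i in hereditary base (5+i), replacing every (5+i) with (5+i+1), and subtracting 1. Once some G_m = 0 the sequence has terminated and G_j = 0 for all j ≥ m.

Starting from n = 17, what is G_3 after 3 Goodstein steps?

23

17 —HB5→ 3·5 + 2 —bump→ 3·6 + 2 = 20 —(−1)→ 19
19 —HB6→ 3·6 + 1 —bump→ 3·7 + 1 = 22 —(−1)→ 21
21 —HB7→ 3·7 —bump→ 3·8 = 24 —(−1)→ 23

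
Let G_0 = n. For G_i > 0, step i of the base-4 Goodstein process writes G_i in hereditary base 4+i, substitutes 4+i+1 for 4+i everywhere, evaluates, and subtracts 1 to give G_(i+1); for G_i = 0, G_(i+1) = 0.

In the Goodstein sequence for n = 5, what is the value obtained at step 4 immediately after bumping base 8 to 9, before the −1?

3

step 0: 5 = 4 + 1; sub 5 for 4: 5 + 1; = 6; G_1 = 6−1 = 5
step 1: 5 = 5; sub 6 for 5: 6; = 6; G_2 = 6−1 = 5
step 2: 5 = 5; sub 7 for 6: 5; = 5; G_3 = 5−1 = 4
step 3: 4 = 4; sub 8 for 7: 4; = 4; G_4 = 4−1 = 3
step 4: 3 = 3; sub 9 for 8: 3; = 3; G_5 = 3−1 = 2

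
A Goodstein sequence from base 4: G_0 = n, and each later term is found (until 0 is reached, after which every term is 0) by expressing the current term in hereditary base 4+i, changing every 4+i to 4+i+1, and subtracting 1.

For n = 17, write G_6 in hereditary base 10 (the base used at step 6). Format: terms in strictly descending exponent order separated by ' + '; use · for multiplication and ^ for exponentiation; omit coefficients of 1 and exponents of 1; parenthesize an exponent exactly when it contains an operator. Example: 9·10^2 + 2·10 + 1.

G_0=17  [base 4] 4^2 + 1  →[4↦5]→  5^2 + 1 = 26  −1 ⇒ G_1=25
G_1=25  [base 5] 5^2  →[5↦6]→  6^2 = 36  −1 ⇒ G_2=35
G_2=35  [base 6] 5·6 + 5  →[6↦7]→  5·7 + 5 = 40  −1 ⇒ G_3=39
G_3=39  [base 7] 5·7 + 4  →[7↦8]→  5·8 + 4 = 44  −1 ⇒ G_4=43
G_4=43  [base 8] 5·8 + 3  →[8↦9]→  5·9 + 3 = 48  −1 ⇒ G_5=47
G_5=47  [base 9] 5·9 + 2  →[9↦10]→  5·10 + 2 = 52  −1 ⇒ G_6=51
G_6=51  [base 10] 5·10 + 1  →[10↦11]→  5·11 + 1 = 56  −1 ⇒ G_7=55

5·10 + 1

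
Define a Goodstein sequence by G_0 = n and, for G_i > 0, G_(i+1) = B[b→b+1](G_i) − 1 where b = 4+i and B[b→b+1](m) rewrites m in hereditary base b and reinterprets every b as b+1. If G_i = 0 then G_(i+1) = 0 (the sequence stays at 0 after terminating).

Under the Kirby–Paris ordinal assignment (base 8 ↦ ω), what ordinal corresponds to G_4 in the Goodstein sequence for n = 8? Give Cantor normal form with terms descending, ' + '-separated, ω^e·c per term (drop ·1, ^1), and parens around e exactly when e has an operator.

ω + 1

G_0 = 8. HB_4(8) = 2·4. Bump = 10. G_1 = 9.
G_1 = 9. HB_5(9) = 5 + 4. Bump = 10. G_2 = 9.
G_2 = 9. HB_6(9) = 6 + 3. Bump = 10. G_3 = 9.
G_3 = 9. HB_7(9) = 7 + 2. Bump = 10. G_4 = 9.
G_4 = 9. HB_8(9) = 8 + 1. Bump = 10. G_5 = 9.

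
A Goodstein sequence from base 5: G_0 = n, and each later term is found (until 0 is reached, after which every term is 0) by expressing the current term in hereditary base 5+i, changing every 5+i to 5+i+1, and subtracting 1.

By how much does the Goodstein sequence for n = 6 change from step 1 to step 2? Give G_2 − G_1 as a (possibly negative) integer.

(0) 6|_5 = 5 + 1 ↦ 6 + 1|_6 = 7 ⇒ 6
(1) 6|_6 = 6 ↦ 7|_7 = 7 ⇒ 6

0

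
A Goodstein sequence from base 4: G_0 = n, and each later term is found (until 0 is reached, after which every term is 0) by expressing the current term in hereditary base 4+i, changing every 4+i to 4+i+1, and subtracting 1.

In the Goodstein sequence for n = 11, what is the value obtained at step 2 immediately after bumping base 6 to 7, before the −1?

(0) 11|_4 = 2·4 + 3 ↦ 2·5 + 3|_5 = 13 ⇒ 12
(1) 12|_5 = 2·5 + 2 ↦ 2·6 + 2|_6 = 14 ⇒ 13
(2) 13|_6 = 2·6 + 1 ↦ 2·7 + 1|_7 = 15 ⇒ 14

15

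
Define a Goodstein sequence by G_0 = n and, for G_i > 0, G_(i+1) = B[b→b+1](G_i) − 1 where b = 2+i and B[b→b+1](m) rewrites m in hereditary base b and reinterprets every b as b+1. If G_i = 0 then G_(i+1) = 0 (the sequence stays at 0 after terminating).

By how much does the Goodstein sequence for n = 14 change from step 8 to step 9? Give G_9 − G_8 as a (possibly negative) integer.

3038428706945

[0] 14 ≡ 2^(2 + 1) + 2^2 + 2 (base 2). Lift 3: 111. −1: 110.
[1] 110 ≡ 3^(3 + 1) + 3^3 + 2 (base 3). Lift 4: 1282. −1: 1281.
[2] 1281 ≡ 4^(4 + 1) + 4^4 + 1 (base 4). Lift 5: 18751. −1: 18750.
[3] 18750 ≡ 5^(5 + 1) + 5^5 (base 5). Lift 6: 326592. −1: 326591.
[4] 326591 ≡ 6^(6 + 1) + 5·6^5 + 5·6^4 + 5·6^3 + 5·6^2 + 5·6 + 5 (base 6). Lift 7: 5862841. −1: 5862840.
[5] 5862840 ≡ 7^(7 + 1) + 5·7^5 + 5·7^4 + 5·7^3 + 5·7^2 + 5·7 + 4 (base 7). Lift 8: 134404972. −1: 134404971.
[6] 134404971 ≡ 8^(8 + 1) + 5·8^5 + 5·8^4 + 5·8^3 + 5·8^2 + 5·8 + 3 (base 8). Lift 9: 3487116549. −1: 3487116548.
[7] 3487116548 ≡ 9^(9 + 1) + 5·9^5 + 5·9^4 + 5·9^3 + 5·9^2 + 5·9 + 2 (base 9). Lift 10: 100000555552. −1: 100000555551.
[8] 100000555551 ≡ 10^(10 + 1) + 5·10^5 + 5·10^4 + 5·10^3 + 5·10^2 + 5·10 + 1 (base 10). Lift 11: 3138429262497. −1: 3138429262496.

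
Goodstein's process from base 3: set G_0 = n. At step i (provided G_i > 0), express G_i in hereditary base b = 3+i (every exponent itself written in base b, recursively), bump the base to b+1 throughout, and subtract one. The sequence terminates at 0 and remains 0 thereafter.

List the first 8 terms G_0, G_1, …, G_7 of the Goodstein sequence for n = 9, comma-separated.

9, 15, 17, 19, 21, 23, 24, 25

G_0=9  [base 3] 3^2  →[3↦4]→  4^2 = 16  −1 ⇒ G_1=15
G_1=15  [base 4] 3·4 + 3  →[4↦5]→  3·5 + 3 = 18  −1 ⇒ G_2=17
G_2=17  [base 5] 3·5 + 2  →[5↦6]→  3·6 + 2 = 20  −1 ⇒ G_3=19
G_3=19  [base 6] 3·6 + 1  →[6↦7]→  3·7 + 1 = 22  −1 ⇒ G_4=21
G_4=21  [base 7] 3·7  →[7↦8]→  3·8 = 24  −1 ⇒ G_5=23
G_5=23  [base 8] 2·8 + 7  →[8↦9]→  2·9 + 7 = 25  −1 ⇒ G_6=24
G_6=24  [base 9] 2·9 + 6  →[9↦10]→  2·10 + 6 = 26  −1 ⇒ G_7=25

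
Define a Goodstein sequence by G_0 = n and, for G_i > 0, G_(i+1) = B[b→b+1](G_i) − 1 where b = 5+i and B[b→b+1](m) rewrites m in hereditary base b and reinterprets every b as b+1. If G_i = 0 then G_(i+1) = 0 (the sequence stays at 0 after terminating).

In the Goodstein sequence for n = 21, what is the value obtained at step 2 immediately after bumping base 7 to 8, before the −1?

30

21 —HB5→ 4·5 + 1 —bump→ 4·6 + 1 = 25 —(−1)→ 24
24 —HB6→ 4·6 —bump→ 4·7 = 28 —(−1)→ 27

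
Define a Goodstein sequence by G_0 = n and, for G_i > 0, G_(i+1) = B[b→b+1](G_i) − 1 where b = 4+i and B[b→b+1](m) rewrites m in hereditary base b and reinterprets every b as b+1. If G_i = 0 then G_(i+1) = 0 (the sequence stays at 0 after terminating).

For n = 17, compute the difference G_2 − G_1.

10

G_0=17  [base 4] 4^2 + 1  →[4↦5]→  5^2 + 1 = 26  −1 ⇒ G_1=25
G_1=25  [base 5] 5^2  →[5↦6]→  6^2 = 36  −1 ⇒ G_2=35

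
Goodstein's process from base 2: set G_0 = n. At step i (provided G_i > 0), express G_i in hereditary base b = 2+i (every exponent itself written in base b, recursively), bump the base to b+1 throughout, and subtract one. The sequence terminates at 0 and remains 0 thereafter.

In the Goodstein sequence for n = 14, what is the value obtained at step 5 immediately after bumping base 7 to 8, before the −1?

G_0 = 14. HB_2(14) = 2^(2 + 1) + 2^2 + 2. Bump = 111. G_1 = 110.
G_1 = 110. HB_3(110) = 3^(3 + 1) + 3^3 + 2. Bump = 1282. G_2 = 1281.
G_2 = 1281. HB_4(1281) = 4^(4 + 1) + 4^4 + 1. Bump = 18751. G_3 = 18750.
G_3 = 18750. HB_5(18750) = 5^(5 + 1) + 5^5. Bump = 326592. G_4 = 326591.
G_4 = 326591. HB_6(326591) = 6^(6 + 1) + 5·6^5 + 5·6^4 + 5·6^3 + 5·6^2 + 5·6 + 5. Bump = 5862841. G_5 = 5862840.

134404972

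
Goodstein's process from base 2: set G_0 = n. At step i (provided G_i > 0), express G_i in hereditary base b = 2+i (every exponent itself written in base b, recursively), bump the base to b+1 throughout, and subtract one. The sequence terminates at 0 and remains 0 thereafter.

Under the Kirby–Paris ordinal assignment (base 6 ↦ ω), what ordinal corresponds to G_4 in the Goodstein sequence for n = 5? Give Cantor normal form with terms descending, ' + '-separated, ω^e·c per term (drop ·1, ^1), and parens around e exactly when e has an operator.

G_0=5  [base 2] 2^2 + 1  →[2↦3]→  3^3 + 1 = 28  −1 ⇒ G_1=27
G_1=27  [base 3] 3^3  →[3↦4]→  4^4 = 256  −1 ⇒ G_2=255
G_2=255  [base 4] 3·4^3 + 3·4^2 + 3·4 + 3  →[4↦5]→  3·5^3 + 3·5^2 + 3·5 + 3 = 468  −1 ⇒ G_3=467
G_3=467  [base 5] 3·5^3 + 3·5^2 + 3·5 + 2  →[5↦6]→  3·6^3 + 3·6^2 + 3·6 + 2 = 776  −1 ⇒ G_4=775
G_4=775  [base 6] 3·6^3 + 3·6^2 + 3·6 + 1  →[6↦7]→  3·7^3 + 3·7^2 + 3·7 + 1 = 1198  −1 ⇒ G_5=1197

ω^3·3 + ω^2·3 + ω·3 + 1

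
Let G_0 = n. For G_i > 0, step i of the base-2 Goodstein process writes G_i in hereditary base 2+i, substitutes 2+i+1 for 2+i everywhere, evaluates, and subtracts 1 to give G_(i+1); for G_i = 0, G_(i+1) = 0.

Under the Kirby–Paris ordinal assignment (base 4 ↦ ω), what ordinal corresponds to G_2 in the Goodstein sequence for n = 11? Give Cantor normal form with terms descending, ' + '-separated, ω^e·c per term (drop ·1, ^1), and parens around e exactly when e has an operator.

[0] 11 ≡ 2^(2 + 1) + 2 + 1 (base 2). Lift 3: 85. −1: 84.
[1] 84 ≡ 3^(3 + 1) + 3 (base 3). Lift 4: 1028. −1: 1027.
[2] 1027 ≡ 4^(4 + 1) + 3 (base 4). Lift 5: 15628. −1: 15627.

ω^(ω + 1) + 3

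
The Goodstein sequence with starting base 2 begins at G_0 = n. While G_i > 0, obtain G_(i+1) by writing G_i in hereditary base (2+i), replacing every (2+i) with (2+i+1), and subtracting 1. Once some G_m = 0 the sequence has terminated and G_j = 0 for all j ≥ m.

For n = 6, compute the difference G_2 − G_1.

G_0 = 6. HB_2(6) = 2^2 + 2. Bump = 30. G_1 = 29.
G_1 = 29. HB_3(29) = 3^3 + 2. Bump = 258. G_2 = 257.

228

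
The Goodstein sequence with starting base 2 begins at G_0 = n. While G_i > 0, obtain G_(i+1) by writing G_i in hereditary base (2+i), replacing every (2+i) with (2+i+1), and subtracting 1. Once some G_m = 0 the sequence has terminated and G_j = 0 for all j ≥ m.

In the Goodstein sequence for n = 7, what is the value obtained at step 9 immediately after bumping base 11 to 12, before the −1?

[0] 7 ≡ 2^2 + 2 + 1 (base 2). Lift 3: 31. −1: 30.
[1] 30 ≡ 3^3 + 3 (base 3). Lift 4: 260. −1: 259.
[2] 259 ≡ 4^4 + 3 (base 4). Lift 5: 3128. −1: 3127.
[3] 3127 ≡ 5^5 + 2 (base 5). Lift 6: 46658. −1: 46657.
[4] 46657 ≡ 6^6 + 1 (base 6). Lift 7: 823544. −1: 823543.
[5] 823543 ≡ 7^7 (base 7). Lift 8: 16777216. −1: 16777215.
[6] 16777215 ≡ 7·8^7 + 7·8^6 + 7·8^5 + 7·8^4 + 7·8^3 + 7·8^2 + 7·8 + 7 (base 8). Lift 9: 37665880. −1: 37665879.
[7] 37665879 ≡ 7·9^7 + 7·9^6 + 7·9^5 + 7·9^4 + 7·9^3 + 7·9^2 + 7·9 + 6 (base 9). Lift 10: 77777776. −1: 77777775.
[8] 77777775 ≡ 7·10^7 + 7·10^6 + 7·10^5 + 7·10^4 + 7·10^3 + 7·10^2 + 7·10 + 5 (base 10). Lift 11: 150051214. −1: 150051213.

273624712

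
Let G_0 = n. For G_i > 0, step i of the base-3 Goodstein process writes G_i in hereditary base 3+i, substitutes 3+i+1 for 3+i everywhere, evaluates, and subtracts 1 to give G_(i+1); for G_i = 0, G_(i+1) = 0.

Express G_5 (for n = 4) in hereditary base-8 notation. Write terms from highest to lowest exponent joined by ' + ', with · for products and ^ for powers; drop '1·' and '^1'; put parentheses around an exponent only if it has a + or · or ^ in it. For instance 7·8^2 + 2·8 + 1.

(0) 4|_3 = 3 + 1 ↦ 4 + 1|_4 = 5 ⇒ 4
(1) 4|_4 = 4 ↦ 5|_5 = 5 ⇒ 4
(2) 4|_5 = 4 ↦ 4|_6 = 4 ⇒ 3
(3) 3|_6 = 3 ↦ 3|_7 = 3 ⇒ 2
(4) 2|_7 = 2 ↦ 2|_8 = 2 ⇒ 1
(5) 1|_8 = 1 ↦ 1|_9 = 1 ⇒ 0

1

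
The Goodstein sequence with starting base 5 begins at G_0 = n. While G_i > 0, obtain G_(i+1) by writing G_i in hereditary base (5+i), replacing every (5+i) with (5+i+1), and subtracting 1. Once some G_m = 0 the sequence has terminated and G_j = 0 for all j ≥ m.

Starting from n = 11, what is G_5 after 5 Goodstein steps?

13

G_0 = 11. HB_5(11) = 2·5 + 1. Bump = 13. G_1 = 12.
G_1 = 12. HB_6(12) = 2·6. Bump = 14. G_2 = 13.
G_2 = 13. HB_7(13) = 7 + 6. Bump = 14. G_3 = 13.
G_3 = 13. HB_8(13) = 8 + 5. Bump = 14. G_4 = 13.
G_4 = 13. HB_9(13) = 9 + 4. Bump = 14. G_5 = 13.
G_5 = 13. HB_10(13) = 10 + 3. Bump = 14. G_6 = 13.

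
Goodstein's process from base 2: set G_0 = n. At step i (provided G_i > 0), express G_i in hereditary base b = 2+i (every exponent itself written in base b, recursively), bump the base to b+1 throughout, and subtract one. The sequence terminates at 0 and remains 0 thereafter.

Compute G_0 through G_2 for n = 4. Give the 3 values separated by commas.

base 2: 4 = 2^2; at 3: 3^3 = 27; next = 26
base 3: 26 = 2·3^2 + 2·3 + 2; at 4: 2·4^2 + 2·4 + 2 = 42; next = 41

4, 26, 41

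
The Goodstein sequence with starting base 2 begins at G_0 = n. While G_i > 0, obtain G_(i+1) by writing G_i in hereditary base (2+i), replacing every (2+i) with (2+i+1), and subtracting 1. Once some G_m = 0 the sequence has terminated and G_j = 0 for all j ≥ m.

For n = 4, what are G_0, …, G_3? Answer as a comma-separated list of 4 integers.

[0] 4 ≡ 2^2 (base 2). Lift 3: 27. −1: 26.
[1] 26 ≡ 2·3^2 + 2·3 + 2 (base 3). Lift 4: 42. −1: 41.
[2] 41 ≡ 2·4^2 + 2·4 + 1 (base 4). Lift 5: 61. −1: 60.

4, 26, 41, 60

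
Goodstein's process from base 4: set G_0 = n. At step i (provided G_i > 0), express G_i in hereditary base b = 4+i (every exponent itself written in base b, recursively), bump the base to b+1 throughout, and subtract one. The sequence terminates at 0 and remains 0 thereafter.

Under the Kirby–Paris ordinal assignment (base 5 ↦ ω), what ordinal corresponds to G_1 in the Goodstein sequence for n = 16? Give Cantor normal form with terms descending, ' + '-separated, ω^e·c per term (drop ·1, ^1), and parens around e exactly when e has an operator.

16 —HB4→ 4^2 —bump→ 5^2 = 25 —(−1)→ 24
24 —HB5→ 4·5 + 4 —bump→ 4·6 + 4 = 28 —(−1)→ 27

ω·4 + 4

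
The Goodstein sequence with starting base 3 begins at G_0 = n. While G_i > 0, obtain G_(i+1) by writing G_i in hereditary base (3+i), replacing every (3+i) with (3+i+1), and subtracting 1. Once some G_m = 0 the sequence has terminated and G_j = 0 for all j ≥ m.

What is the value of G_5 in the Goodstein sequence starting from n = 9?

G_0=9  [base 3] 3^2  →[3↦4]→  4^2 = 16  −1 ⇒ G_1=15
G_1=15  [base 4] 3·4 + 3  →[4↦5]→  3·5 + 3 = 18  −1 ⇒ G_2=17
G_2=17  [base 5] 3·5 + 2  →[5↦6]→  3·6 + 2 = 20  −1 ⇒ G_3=19
G_3=19  [base 6] 3·6 + 1  →[6↦7]→  3·7 + 1 = 22  −1 ⇒ G_4=21
G_4=21  [base 7] 3·7  →[7↦8]→  3·8 = 24  −1 ⇒ G_5=23

23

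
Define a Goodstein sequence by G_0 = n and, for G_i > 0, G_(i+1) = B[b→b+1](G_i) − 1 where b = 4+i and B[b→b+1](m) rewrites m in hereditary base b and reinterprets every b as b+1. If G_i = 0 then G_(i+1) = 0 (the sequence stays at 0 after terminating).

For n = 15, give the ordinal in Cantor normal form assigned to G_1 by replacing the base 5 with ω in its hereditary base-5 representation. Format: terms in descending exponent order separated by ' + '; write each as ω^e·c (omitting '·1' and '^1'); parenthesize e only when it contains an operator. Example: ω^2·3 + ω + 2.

G_0 = 15. HB_4(15) = 3·4 + 3. Bump = 18. G_1 = 17.
G_1 = 17. HB_5(17) = 3·5 + 2. Bump = 20. G_2 = 19.

ω·3 + 2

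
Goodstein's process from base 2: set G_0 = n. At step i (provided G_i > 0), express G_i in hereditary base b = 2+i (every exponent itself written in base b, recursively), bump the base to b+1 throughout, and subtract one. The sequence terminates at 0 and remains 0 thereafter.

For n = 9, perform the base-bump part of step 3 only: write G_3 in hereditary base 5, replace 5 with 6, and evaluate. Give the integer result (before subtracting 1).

140744

G_0=9  [base 2] 2^(2 + 1) + 1  →[2↦3]→  3^(3 + 1) + 1 = 82  −1 ⇒ G_1=81
G_1=81  [base 3] 3^(3 + 1)  →[3↦4]→  4^(4 + 1) = 1024  −1 ⇒ G_2=1023
G_2=1023  [base 4] 3·4^4 + 3·4^3 + 3·4^2 + 3·4 + 3  →[4↦5]→  3·5^5 + 3·5^3 + 3·5^2 + 3·5 + 3 = 9843  −1 ⇒ G_3=9842
G_3=9842  [base 5] 3·5^5 + 3·5^3 + 3·5^2 + 3·5 + 2  →[5↦6]→  3·6^6 + 3·6^3 + 3·6^2 + 3·6 + 2 = 140744  −1 ⇒ G_4=140743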